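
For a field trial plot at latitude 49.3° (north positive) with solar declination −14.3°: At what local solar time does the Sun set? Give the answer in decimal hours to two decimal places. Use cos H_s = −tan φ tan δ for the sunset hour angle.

16.85 h

cos H_s = −tan(49.3°) · tan(-14.3°) = 0.2963, so H_s = arccos(0.2963) = 72.76°.
Sunset is at 12 + H_s/15 = 12 + 4.851 = 16.851 h local solar time.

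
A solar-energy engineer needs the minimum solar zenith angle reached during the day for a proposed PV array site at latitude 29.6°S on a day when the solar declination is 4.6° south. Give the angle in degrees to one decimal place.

At local solar noon the hour angle is zero, so the zenith angle is |φ − δ| = |-29.6° − (-4.6°)| = 25.0°.

25.0°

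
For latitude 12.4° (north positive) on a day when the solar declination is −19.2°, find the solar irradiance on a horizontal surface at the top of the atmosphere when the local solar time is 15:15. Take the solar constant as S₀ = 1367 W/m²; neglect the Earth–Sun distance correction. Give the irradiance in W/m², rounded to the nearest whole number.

Hour angle H = 15° × (15.25 − 12) = 48.75°.
With φ = 12.4°, δ = -19.2°, H = 48.75°: sin φ sin δ = -0.0706, cos φ cos δ cos H = 0.6081, so cos θ_z = 0.5375.
Top-of-atmosphere irradiance = S₀ cos θ_z = 1367 × 0.5375 = 734.76 W/m².

735 W/m²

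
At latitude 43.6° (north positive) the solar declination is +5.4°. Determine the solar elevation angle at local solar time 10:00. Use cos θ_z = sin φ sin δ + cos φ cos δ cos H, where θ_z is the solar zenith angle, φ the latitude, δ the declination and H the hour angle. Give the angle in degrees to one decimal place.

Hour angle H = 15° × (10 − 12) = -30.00°.
cos θ_z = sin(43.6°) sin(5.4°) + cos(43.6°) cos(5.4°) cos(-30.00°) = 0.0649 + 0.6244 = 0.6893.
θ_z = arccos(0.6893) = 46.43°, so the elevation is 90° − 46.43° = 43.57°.

43.6°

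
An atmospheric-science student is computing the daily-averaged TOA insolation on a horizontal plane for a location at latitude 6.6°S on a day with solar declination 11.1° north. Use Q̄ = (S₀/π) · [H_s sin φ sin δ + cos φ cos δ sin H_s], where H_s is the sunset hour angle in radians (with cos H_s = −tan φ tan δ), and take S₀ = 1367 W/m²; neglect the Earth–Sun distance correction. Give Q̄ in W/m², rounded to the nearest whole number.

The sunset hour angle satisfies cos H_s = −tan φ tan δ = 0.0227, giving H_s = 88.70°. In radians, H_s = 1.5481.
H_s sin φ sin δ = 1.5481 × -0.1149 × 0.1925 = -0.0342.
cos φ cos δ sin H_s = 0.9934 × 0.9813 × 0.9997 = 0.9745.
Q̄ = (1367/π) × (-0.0342 + 0.9745) = 435.13 × 0.9403 = 409.15 W/m².

409 W/m²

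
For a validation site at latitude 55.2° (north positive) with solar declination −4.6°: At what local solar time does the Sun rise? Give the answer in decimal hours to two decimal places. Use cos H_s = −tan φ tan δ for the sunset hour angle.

−tan φ tan δ = −(1.4388)(-0.0805) = 0.1158; H_s = arccos(0.1158) = 83.35°.
Sunrise is at 12 − H_s/15 = 12 − 5.557 = 6.443 h local solar time.

6.44 h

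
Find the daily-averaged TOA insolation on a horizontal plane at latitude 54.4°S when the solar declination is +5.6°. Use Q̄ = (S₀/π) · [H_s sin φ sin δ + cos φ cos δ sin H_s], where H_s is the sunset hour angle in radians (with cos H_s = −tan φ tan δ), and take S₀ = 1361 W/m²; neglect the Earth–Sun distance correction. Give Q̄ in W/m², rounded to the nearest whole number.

cos H_s = −tan(-54.4°) · tan(5.6°) = 0.1370, so H_s = arccos(0.1370) = 82.13°. In radians, H_s = 1.4334.
H_s sin φ sin δ = 1.4334 × -0.8131 × 0.0976 = -0.1138.
cos φ cos δ sin H_s = 0.5821 × 0.9952 × 0.9906 = 0.5739.
Q̄ = (1361/π) × (-0.1138 + 0.5739) = 433.22 × 0.4601 = 199.32 W/m².

199 W/m²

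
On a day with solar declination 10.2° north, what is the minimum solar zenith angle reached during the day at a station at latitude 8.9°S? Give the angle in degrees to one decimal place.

At local solar noon the hour angle is zero, so the zenith angle is |φ − δ| = |-8.9° − (10.2°)| = 19.1°.

19.1°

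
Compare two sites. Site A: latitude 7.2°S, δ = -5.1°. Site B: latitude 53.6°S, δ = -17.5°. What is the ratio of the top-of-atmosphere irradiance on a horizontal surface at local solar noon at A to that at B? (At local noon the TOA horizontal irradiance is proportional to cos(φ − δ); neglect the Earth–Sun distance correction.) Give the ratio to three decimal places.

A: cos θ_z = cos(-7.2° − (-5.1°)) = 0.9993.
B: cos θ_z = cos(-53.6° − (-17.5°)) = 0.8080.
Ratio A/B = 0.9993 / 0.8080 = 1.2368.

1.237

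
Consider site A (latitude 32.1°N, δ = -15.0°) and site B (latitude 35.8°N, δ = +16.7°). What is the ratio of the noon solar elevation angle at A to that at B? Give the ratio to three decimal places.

0.605

A: 90° − |32.1 − (-15.0)| = 42.90°.
B: 90° − |35.8 − (16.7)| = 70.90°.
Ratio A/B = 42.9000 / 70.9000 = 0.6051.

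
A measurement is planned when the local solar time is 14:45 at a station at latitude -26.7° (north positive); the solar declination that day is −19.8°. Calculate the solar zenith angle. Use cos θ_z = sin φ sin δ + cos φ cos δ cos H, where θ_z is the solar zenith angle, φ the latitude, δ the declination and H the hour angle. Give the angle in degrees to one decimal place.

Hour angle H = 15° × (14.75 − 12) = 41.25°.
cos θ_z = sin φ sin δ + cos φ cos δ cos H = (-0.4493)(-0.3387) + (0.8934)(0.9409)(0.7518) = 0.7841.
θ_z = arccos(0.7841) = 38.36°.

38.4°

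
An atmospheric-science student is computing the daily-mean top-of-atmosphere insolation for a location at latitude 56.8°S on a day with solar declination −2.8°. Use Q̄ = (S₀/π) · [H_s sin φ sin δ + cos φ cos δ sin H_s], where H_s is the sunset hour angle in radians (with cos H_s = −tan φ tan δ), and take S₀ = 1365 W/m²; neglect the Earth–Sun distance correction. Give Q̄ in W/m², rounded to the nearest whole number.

cos H_s = −tan(-56.8°) · tan(-2.8°) = -0.0747, so H_s = arccos(-0.0747) = 94.28°. In radians, H_s = 1.6455.
H_s sin φ sin δ = 1.6455 × -0.8368 × -0.0488 = 0.0672.
cos φ cos δ sin H_s = 0.5476 × 0.9988 × 0.9972 = 0.5454.
Q̄ = (1365/π) × (0.0672 + 0.5454) = 434.49 × 0.6126 = 266.17 W/m².

266 W/m²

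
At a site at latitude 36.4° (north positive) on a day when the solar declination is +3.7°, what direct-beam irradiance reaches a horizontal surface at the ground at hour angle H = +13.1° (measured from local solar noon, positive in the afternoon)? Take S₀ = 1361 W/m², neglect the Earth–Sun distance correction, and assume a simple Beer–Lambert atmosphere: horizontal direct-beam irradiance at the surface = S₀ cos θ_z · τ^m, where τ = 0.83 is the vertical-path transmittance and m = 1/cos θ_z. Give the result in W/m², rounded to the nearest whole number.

890 W/m²

cos θ_z = sin(36.4°) sin(3.7°) + cos(36.4°) cos(3.7°) cos(13.10°) = 0.0383 + 0.7823 = 0.8206.
Air mass m = 1/cos θ_z = 1/0.8206 = 1.219; τ^m = 0.83^1.219 = 0.7968.
Surface direct beam = 1361 × 0.8206 × 0.7968 = 889.90 W/m².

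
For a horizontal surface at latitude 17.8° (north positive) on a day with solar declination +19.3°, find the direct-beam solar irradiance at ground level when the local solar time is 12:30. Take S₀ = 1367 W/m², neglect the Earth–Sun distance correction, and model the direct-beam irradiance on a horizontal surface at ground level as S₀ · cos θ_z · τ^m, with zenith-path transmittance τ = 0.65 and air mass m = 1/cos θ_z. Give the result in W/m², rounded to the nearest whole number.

Hour angle H = 15° × (12.5 − 12) = 7.50°.
cos θ_z = sin(17.8°) sin(19.3°) + cos(17.8°) cos(19.3°) cos(7.50°) = 0.1010 + 0.8909 = 0.9919.
Air mass m = 1/cos θ_z = 1/0.9919 = 1.008; τ^m = 0.65^1.008 = 0.6478.
Surface direct beam = 1367 × 0.9919 × 0.6478 = 878.37 W/m².

878 W/m²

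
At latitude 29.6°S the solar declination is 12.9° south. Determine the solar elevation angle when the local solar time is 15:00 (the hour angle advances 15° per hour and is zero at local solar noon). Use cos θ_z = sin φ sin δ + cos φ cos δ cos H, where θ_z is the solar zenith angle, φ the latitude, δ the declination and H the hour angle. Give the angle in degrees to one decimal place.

45.2°

Hour angle H = 15° × (15 − 12) = 45.00°.
With φ = -29.6°, δ = -12.9°, H = 45.00°: sin φ sin δ = 0.1103, cos φ cos δ cos H = 0.5993, so cos θ_z = 0.7096.
θ_z = arccos(0.7096) = 44.80°, so the elevation is 90° − 44.80° = 45.20°.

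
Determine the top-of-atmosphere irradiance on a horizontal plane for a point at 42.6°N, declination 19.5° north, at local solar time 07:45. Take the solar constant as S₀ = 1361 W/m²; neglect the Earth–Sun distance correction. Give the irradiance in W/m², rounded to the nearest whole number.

Hour angle H = 15° × (7.75 − 12) = -63.75°.
cos θ_z = sin(42.6°) sin(19.5°) + cos(42.6°) cos(19.5°) cos(-63.75°) = 0.2259 + 0.3069 = 0.5328.
Top-of-atmosphere irradiance = S₀ cos θ_z = 1361 × 0.5328 = 725.14 W/m².

725 W/m²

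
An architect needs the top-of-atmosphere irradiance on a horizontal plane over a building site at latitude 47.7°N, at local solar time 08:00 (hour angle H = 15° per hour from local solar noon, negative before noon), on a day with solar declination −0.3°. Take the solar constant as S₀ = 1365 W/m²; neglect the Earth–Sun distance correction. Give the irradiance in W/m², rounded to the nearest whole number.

454 W/m²

Hour angle H = 15° × (8 − 12) = -60.00°.
cos θ_z = sin(47.7°) sin(-0.3°) + cos(47.7°) cos(-0.3°) cos(-60.00°) = -0.0039 + 0.3365 = 0.3326.
Top-of-atmosphere irradiance = S₀ cos θ_z = 1365 × 0.3326 = 454.00 W/m².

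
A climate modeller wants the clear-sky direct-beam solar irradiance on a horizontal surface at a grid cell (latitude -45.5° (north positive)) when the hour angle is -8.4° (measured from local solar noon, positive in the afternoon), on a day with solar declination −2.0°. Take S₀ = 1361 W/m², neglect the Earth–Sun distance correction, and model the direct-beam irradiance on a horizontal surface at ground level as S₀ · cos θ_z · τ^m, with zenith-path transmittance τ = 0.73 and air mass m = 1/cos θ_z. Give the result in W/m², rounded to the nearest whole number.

cos θ_z = sin(-45.5°) sin(-2.0°) + cos(-45.5°) cos(-2.0°) cos(-8.40°) = 0.0249 + 0.6930 = 0.7179.
Air mass m = 1/cos θ_z = 1/0.7179 = 1.393; τ^m = 0.73^1.393 = 0.6451.
Surface direct beam = 1361 × 0.7179 × 0.6451 = 630.30 W/m².

630 W/m²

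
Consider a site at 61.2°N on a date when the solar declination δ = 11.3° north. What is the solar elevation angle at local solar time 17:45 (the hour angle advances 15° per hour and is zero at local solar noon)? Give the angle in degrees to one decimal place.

Hour angle H = 15° × (17.75 − 12) = 86.25°.
cos θ_z = sin(61.2°) sin(11.3°) + cos(61.2°) cos(11.3°) cos(86.25°) = 0.1717 + 0.0309 = 0.2026.
θ_z = arccos(0.2026) = 78.31°, so the elevation is 90° − 78.31° = 11.69°.

11.7°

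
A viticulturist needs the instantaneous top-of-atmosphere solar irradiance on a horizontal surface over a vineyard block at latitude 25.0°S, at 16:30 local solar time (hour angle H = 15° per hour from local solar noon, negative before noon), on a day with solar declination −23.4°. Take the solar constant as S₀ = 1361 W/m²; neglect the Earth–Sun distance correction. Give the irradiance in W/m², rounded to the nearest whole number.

Hour angle H = 15° × (16.5 − 12) = 67.50°.
With φ = -25.0°, δ = -23.4°, H = 67.50°: sin φ sin δ = 0.1678, cos φ cos δ cos H = 0.3183, so cos θ_z = 0.4861.
Top-of-atmosphere irradiance = S₀ cos θ_z = 1361 × 0.4861 = 661.58 W/m².

662 W/m²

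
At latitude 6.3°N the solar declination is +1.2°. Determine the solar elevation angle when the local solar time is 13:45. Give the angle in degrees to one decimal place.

Hour angle H = 15° × (13.75 − 12) = 26.25°.
cos θ_z = sin φ sin δ + cos φ cos δ cos H = (0.1097)(0.0209) + (0.9940)(0.9998)(0.8969) = 0.8936.
θ_z = arccos(0.8936) = 26.67°, so the elevation is 90° − 26.67° = 63.33°.

63.3°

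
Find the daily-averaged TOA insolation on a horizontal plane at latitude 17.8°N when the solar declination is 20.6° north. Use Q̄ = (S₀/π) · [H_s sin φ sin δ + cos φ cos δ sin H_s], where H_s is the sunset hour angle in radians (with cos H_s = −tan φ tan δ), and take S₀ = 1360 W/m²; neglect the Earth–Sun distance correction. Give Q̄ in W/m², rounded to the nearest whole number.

462 W/m²

−tan φ tan δ = −(0.3211)(0.3759) = -0.1207; H_s = arccos(-0.1207) = 96.93°. In radians, H_s = 1.6917.
H_s sin φ sin δ = 1.6917 × 0.3057 × 0.3518 = 0.1819.
cos φ cos δ sin H_s = 0.9521 × 0.9361 × 0.9927 = 0.8848.
Q̄ = (1360/π) × (0.1819 + 0.8848) = 432.90 × 1.0667 = 461.77 W/m².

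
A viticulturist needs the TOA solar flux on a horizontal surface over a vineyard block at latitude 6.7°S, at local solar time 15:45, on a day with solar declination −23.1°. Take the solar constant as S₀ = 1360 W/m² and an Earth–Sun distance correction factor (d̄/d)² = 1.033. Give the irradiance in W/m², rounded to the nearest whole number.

777 W/m²

Hour angle H = 15° × (15.75 − 12) = 56.25°.
With φ = -6.7°, δ = -23.1°, H = 56.25°: sin φ sin δ = 0.0458, cos φ cos δ cos H = 0.5075, so cos θ_z = 0.5533.
Top-of-atmosphere irradiance = S₀ (d̄/d)² cos θ_z = 1360 × 1.033 × 0.5533 = 777.32 W/m².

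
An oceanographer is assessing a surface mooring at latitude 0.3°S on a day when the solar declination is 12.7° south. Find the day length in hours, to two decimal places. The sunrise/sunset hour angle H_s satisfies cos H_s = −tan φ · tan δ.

12.01 hours

−tan φ tan δ = −(-0.0052)(-0.2254) = -0.0012; H_s = arccos(-0.0012) = 90.07°.
Day length = 2 H_s / 15° h⁻¹ = 180.14° / 15 = 12.009 h.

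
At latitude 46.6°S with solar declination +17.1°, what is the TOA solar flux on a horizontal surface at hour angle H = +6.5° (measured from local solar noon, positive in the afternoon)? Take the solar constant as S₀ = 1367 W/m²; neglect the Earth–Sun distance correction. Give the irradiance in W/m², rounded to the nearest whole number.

600 W/m²

cos θ_z = sin(-46.6°) sin(17.1°) + cos(-46.6°) cos(17.1°) cos(6.50°) = -0.2136 + 0.6525 = 0.4389.
Top-of-atmosphere irradiance = S₀ cos θ_z = 1367 × 0.4389 = 599.98 W/m².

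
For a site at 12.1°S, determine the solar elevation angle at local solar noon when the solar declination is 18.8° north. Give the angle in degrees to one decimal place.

At local solar noon the hour angle is zero, so the elevation is 90° − |φ − δ| = 90° − |-12.1° − (18.8°)| = 90° − 30.9° = 59.1°.

59.1°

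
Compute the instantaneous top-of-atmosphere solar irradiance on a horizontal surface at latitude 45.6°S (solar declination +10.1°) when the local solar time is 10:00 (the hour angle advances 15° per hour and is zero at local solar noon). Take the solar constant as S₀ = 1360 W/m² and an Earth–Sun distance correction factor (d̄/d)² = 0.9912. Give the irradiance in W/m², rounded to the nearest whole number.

Hour angle H = 15° × (10 − 12) = -30.00°.
cos θ_z = sin φ sin δ + cos φ cos δ cos H = (-0.7145)(0.1754) + (0.6997)(0.9845)(0.8660) = 0.4712.
Top-of-atmosphere irradiance = S₀ (d̄/d)² cos θ_z = 1360 × 0.9912 × 0.4712 = 635.19 W/m².

635 W/m²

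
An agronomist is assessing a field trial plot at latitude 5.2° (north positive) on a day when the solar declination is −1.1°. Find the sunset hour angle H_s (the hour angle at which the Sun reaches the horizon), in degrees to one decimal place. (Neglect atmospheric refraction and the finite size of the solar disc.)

−tan φ tan δ = −(0.0910)(-0.0192) = 0.0017; H_s = arccos(0.0017) = 89.90°.

89.9°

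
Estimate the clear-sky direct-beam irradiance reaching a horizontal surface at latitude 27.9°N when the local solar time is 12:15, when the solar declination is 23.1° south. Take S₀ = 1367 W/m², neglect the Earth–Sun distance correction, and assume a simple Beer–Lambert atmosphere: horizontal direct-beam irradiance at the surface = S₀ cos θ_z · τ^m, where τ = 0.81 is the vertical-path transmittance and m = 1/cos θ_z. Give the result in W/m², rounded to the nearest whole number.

Hour angle H = 15° × (12.25 − 12) = 3.75°.
With φ = 27.9°, δ = -23.1°, H = 3.75°: sin φ sin δ = -0.1836, cos φ cos δ cos H = 0.8112, so cos θ_z = 0.6276.
Air mass m = 1/cos θ_z = 1/0.6276 = 1.593; τ^m = 0.81^1.593 = 0.7149.
Surface direct beam = 1367 × 0.6276 × 0.7149 = 613.33 W/m².

613 W/m²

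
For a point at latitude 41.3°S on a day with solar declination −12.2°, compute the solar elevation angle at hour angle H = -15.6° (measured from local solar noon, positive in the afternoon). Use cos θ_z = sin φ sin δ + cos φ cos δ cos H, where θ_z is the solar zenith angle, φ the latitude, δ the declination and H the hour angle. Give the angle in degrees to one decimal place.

57.9°

cos θ_z = sin φ sin δ + cos φ cos δ cos H = (-0.6600)(-0.2113) + (0.7513)(0.9774)(0.9632) = 0.8468.
θ_z = arccos(0.8468) = 32.13°, so the elevation is 90° − 32.13° = 57.87°.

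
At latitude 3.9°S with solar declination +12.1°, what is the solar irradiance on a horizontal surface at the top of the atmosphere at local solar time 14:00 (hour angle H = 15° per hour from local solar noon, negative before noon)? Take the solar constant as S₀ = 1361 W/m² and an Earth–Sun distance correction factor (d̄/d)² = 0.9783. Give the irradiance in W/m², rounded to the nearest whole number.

1106 W/m²

Hour angle H = 15° × (14 − 12) = 30.00°.
cos θ_z = sin φ sin δ + cos φ cos δ cos H = (-0.0680)(0.2096) + (0.9977)(0.9778)(0.8660) = 0.8306.
Top-of-atmosphere irradiance = S₀ (d̄/d)² cos θ_z = 1361 × 0.9783 × 0.8306 = 1105.92 W/m².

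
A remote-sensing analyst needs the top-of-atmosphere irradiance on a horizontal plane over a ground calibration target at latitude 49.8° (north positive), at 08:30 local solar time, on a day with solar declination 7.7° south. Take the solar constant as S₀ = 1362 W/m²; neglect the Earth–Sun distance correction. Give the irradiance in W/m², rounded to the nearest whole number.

Hour angle H = 15° × (8.5 − 12) = -52.50°.
cos θ_z = sin φ sin δ + cos φ cos δ cos H = (0.7638)(-0.1340) + (0.6455)(0.9910)(0.6088) = 0.2871.
Top-of-atmosphere irradiance = S₀ cos θ_z = 1362 × 0.2871 = 391.03 W/m².

391 W/m²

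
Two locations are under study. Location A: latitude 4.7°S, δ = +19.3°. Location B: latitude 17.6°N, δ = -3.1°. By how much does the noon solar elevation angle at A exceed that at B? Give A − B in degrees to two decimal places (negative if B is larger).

-3.30°

A: 90° − |-4.7 − (19.3)| = 66.00°.
B: 90° − |17.6 − (-3.1)| = 69.30°.
A − B = 66.00 − 69.30 = -3.30°.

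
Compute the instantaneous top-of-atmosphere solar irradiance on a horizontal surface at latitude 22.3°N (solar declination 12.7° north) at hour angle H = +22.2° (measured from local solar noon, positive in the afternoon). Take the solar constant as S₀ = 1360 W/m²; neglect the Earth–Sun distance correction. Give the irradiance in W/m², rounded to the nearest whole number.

With φ = 22.3°, δ = 12.7°, H = 22.20°: sin φ sin δ = 0.0834, cos φ cos δ cos H = 0.8357, so cos θ_z = 0.9191.
Top-of-atmosphere irradiance = S₀ cos θ_z = 1360 × 0.9191 = 1249.98 W/m².

1250 W/m²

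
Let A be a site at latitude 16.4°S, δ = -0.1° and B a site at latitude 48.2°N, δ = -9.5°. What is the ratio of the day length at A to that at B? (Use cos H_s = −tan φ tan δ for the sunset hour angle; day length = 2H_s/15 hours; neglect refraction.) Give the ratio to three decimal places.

1.137

A: H_s = arccos(−tan -16.4° · tan -0.1°) = 90.03°, so 2H_s/15 = 12.0040 h.
B: H_s = arccos(−tan 48.2° · tan -9.5°) = 79.21°, so 2H_s/15 = 10.5613 h.
Ratio A/B = 12.0040 / 10.5613 = 1.1366.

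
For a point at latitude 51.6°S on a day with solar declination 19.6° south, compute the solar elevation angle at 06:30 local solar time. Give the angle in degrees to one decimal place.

Hour angle H = 15° × (6.5 − 12) = -82.50°.
cos θ_z = sin φ sin δ + cos φ cos δ cos H = (-0.7837)(-0.3355) + (0.6211)(0.9421)(0.1305) = 0.3393.
θ_z = arccos(0.3393) = 70.17°, so the elevation is 90° − 70.17° = 19.83°.

19.8°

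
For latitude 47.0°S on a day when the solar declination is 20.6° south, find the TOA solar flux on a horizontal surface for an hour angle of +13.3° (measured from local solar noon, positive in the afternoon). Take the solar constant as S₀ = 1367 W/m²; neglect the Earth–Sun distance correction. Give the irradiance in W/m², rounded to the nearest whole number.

cos θ_z = sin φ sin δ + cos φ cos δ cos H = (-0.7314)(-0.3518) + (0.6820)(0.9361)(0.9732) = 0.8786.
Top-of-atmosphere irradiance = S₀ cos θ_z = 1367 × 0.8786 = 1201.05 W/m².

1201 W/m²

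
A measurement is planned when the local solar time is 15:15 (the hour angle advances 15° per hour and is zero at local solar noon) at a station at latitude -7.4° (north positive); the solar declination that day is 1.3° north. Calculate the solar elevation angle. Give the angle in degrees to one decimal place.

Hour angle H = 15° × (15.25 − 12) = 48.75°.
cos θ_z = sin(-7.4°) sin(1.3°) + cos(-7.4°) cos(1.3°) cos(48.75°) = -0.0029 + 0.6537 = 0.6508.
θ_z = arccos(0.6508) = 49.40°, so the elevation is 90° − 49.40° = 40.60°.

40.6°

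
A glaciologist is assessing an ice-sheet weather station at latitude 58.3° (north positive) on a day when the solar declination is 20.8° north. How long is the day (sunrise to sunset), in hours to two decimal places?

−tan φ tan δ = −(1.6191)(0.3799) = -0.6151; H_s = arccos(-0.6151) = 127.96°.
Day length = 2 H_s / 15° h⁻¹ = 255.92° / 15 = 17.061 h.

17.06 hours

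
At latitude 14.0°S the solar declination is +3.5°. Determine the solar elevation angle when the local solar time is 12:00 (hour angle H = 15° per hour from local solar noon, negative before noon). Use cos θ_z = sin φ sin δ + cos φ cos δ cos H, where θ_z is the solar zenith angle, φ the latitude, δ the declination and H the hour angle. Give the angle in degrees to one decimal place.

Hour angle H = 15° × (12 − 12) = 0.00°.
cos θ_z = sin(-14.0°) sin(3.5°) + cos(-14.0°) cos(3.5°) cos(0.00°) = -0.0148 + 0.9685 = 0.9537.
θ_z = arccos(0.9537) = 17.50°, so the elevation is 90° − 17.50° = 72.50°.

72.5°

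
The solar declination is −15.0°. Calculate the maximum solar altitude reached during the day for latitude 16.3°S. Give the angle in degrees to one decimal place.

88.7°

At local solar noon the hour angle is zero, so the elevation is 90° − |φ − δ| = 90° − |-16.3° − (-15.0°)| = 90° − 1.3° = 88.7°.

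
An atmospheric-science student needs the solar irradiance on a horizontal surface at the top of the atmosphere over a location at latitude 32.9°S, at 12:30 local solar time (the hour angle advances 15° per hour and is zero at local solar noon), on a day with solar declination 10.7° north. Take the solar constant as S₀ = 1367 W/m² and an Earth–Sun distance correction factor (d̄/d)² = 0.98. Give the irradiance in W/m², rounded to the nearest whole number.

Hour angle H = 15° × (12.5 − 12) = 7.50°.
With φ = -32.9°, δ = 10.7°, H = 7.50°: sin φ sin δ = -0.1008, cos φ cos δ cos H = 0.8180, so cos θ_z = 0.7172.
Top-of-atmosphere irradiance = S₀ (d̄/d)² cos θ_z = 1367 × 0.98 × 0.7172 = 960.80 W/m².

961 W/m²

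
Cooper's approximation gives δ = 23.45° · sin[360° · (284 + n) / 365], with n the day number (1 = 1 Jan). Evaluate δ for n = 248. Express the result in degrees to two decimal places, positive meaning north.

360 × (284 + 248) / 365 = 524.712°; sin(524.712°) = 0.2637.
δ = 23.45 × 0.2637 = 6.184° ≈ +6.18°.

+6.18°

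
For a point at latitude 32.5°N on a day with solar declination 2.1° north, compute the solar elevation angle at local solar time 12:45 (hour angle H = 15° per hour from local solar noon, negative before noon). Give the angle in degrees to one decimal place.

Hour angle H = 15° × (12.75 − 12) = 11.25°.
cos θ_z = sin φ sin δ + cos φ cos δ cos H = (0.5373)(0.0366) + (0.8434)(0.9993)(0.9808) = 0.8463.
θ_z = arccos(0.8463) = 32.19°, so the elevation is 90° − 32.19° = 57.81°.

57.8°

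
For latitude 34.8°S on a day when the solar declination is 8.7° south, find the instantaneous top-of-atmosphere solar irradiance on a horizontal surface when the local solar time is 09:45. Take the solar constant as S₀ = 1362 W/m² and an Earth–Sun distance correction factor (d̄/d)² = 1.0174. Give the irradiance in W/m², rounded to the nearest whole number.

Hour angle H = 15° × (9.75 − 12) = -33.75°.
With φ = -34.8°, δ = -8.7°, H = -33.75°: sin φ sin δ = 0.0863, cos φ cos δ cos H = 0.6749, so cos θ_z = 0.7612.
Top-of-atmosphere irradiance = S₀ (d̄/d)² cos θ_z = 1362 × 1.0174 × 0.7612 = 1054.79 W/m².

1055 W/m²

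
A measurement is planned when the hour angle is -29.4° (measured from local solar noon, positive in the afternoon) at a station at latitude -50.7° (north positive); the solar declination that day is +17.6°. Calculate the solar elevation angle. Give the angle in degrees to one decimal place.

17.0°

cos θ_z = sin φ sin δ + cos φ cos δ cos H = (-0.7738)(0.3024) + (0.6334)(0.9532)(0.8712) = 0.2920.
θ_z = arccos(0.2920) = 73.02°, so the elevation is 90° − 73.02° = 16.98°.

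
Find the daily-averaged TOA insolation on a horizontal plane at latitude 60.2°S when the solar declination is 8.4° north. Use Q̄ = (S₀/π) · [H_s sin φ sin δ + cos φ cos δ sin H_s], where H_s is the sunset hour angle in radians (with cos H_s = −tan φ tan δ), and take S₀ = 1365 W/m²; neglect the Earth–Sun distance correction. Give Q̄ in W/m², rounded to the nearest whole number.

134 W/m²

The sunset hour angle satisfies cos H_s = −tan φ tan δ = 0.2578, giving H_s = 75.06°. In radians, H_s = 1.3100.
H_s sin φ sin δ = 1.3100 × -0.8678 × 0.1461 = -0.1661.
cos φ cos δ sin H_s = 0.4970 × 0.9893 × 0.9662 = 0.4751.
Q̄ = (1365/π) × (-0.1661 + 0.4751) = 434.49 × 0.3090 = 134.26 W/m².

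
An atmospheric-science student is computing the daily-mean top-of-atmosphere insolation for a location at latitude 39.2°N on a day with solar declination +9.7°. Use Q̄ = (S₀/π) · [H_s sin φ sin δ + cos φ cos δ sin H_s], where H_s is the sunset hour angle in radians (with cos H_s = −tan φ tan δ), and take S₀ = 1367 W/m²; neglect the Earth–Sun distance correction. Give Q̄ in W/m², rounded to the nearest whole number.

408 W/m²

cos H_s = −tan(39.2°) · tan(9.7°) = -0.1394, so H_s = arccos(-0.1394) = 98.01°. In radians, H_s = 1.7106.
H_s sin φ sin δ = 1.7106 × 0.6320 × 0.1685 = 0.1822.
cos φ cos δ sin H_s = 0.7749 × 0.9857 × 0.9902 = 0.7563.
Q̄ = (1367/π) × (0.1822 + 0.7563) = 435.13 × 0.9385 = 408.37 W/m².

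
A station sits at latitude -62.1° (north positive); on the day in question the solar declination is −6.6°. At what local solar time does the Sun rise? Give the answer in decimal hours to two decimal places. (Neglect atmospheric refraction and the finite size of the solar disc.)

The sunset hour angle satisfies cos H_s = −tan φ tan δ = -0.2185, giving H_s = 102.62°.
Sunrise is at 12 − H_s/15 = 12 − 6.841 = 5.159 h local solar time.

5.16 h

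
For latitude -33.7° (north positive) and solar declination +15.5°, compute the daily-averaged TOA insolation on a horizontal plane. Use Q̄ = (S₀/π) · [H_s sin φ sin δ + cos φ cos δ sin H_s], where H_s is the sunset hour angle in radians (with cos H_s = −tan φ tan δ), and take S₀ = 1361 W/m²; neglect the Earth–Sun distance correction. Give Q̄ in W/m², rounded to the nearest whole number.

252 W/m²

The sunset hour angle satisfies cos H_s = −tan φ tan δ = 0.1850, giving H_s = 79.34°. In radians, H_s = 1.3847.
H_s sin φ sin δ = 1.3847 × -0.5548 × 0.2672 = -0.2053.
cos φ cos δ sin H_s = 0.8320 × 0.9636 × 0.9827 = 0.7878.
Q̄ = (1361/π) × (-0.2053 + 0.7878) = 433.22 × 0.5825 = 252.35 W/m².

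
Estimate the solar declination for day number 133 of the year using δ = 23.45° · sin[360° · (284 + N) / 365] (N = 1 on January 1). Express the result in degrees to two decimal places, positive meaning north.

+18.30°

360 × (284 + 133) / 365 = 411.288°; sin(411.288°) = 0.7803.
δ = 23.45 × 0.7803 = 18.298° ≈ +18.30°.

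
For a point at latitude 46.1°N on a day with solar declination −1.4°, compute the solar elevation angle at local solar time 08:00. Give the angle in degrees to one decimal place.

Hour angle H = 15° × (8 − 12) = -60.00°.
With φ = 46.1°, δ = -1.4°, H = -60.00°: sin φ sin δ = -0.0176, cos φ cos δ cos H = 0.3466, so cos θ_z = 0.3290.
θ_z = arccos(0.3290) = 70.79°, so the elevation is 90° − 70.79° = 19.21°.

19.2°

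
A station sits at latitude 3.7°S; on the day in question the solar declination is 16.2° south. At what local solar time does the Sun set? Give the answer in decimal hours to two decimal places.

The sunset hour angle satisfies cos H_s = −tan φ tan δ = -0.0188, giving H_s = 91.08°.
Sunset is at 12 + H_s/15 = 12 + 6.072 = 18.072 h local solar time.

18.07 h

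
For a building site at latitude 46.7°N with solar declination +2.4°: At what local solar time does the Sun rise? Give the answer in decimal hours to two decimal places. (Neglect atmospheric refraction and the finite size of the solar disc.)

5.83 h

The sunset hour angle satisfies cos H_s = −tan φ tan δ = -0.0445, giving H_s = 92.55°.
Sunrise is at 12 − H_s/15 = 12 − 6.170 = 5.830 h local solar time.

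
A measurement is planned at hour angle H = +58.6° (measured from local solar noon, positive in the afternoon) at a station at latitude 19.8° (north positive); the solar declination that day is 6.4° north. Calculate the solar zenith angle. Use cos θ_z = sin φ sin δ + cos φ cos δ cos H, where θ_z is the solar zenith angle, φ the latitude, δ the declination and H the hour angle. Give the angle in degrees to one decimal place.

58.3°

With φ = 19.8°, δ = 6.4°, H = 58.60°: sin φ sin δ = 0.0378, cos φ cos δ cos H = 0.4872, so cos θ_z = 0.5250.
θ_z = arccos(0.5250) = 58.33°.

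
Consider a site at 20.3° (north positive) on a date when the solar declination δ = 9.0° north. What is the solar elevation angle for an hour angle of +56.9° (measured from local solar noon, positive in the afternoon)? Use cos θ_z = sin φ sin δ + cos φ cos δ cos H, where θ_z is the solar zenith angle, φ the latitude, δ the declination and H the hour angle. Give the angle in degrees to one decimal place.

cos θ_z = sin(20.3°) sin(9.0°) + cos(20.3°) cos(9.0°) cos(56.90°) = 0.0543 + 0.5059 = 0.5602.
θ_z = arccos(0.5602) = 55.93°, so the elevation is 90° − 55.93° = 34.07°.

34.1°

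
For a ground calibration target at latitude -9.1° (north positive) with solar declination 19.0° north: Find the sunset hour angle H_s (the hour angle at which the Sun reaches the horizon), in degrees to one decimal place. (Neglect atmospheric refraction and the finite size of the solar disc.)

The sunset hour angle satisfies cos H_s = −tan φ tan δ = 0.0552, giving H_s = 86.84°.

86.8°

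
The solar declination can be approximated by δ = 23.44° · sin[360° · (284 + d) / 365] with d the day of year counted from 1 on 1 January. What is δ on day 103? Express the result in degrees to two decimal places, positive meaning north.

360 × (284 + 103) / 365 = 381.699°; sin(381.699°) = 0.3697.
δ = 23.44 × 0.3697 = 8.666° ≈ +8.67°.

+8.67°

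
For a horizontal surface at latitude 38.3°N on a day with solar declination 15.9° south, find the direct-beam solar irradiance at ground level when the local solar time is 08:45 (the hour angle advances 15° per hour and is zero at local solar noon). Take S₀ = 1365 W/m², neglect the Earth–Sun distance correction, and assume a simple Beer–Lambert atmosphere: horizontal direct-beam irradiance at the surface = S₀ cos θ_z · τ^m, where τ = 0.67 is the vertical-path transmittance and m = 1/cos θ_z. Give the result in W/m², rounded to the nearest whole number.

132 W/m²

Hour angle H = 15° × (8.75 − 12) = -48.75°.
cos θ_z = sin(38.3°) sin(-15.9°) + cos(38.3°) cos(-15.9°) cos(-48.75°) = -0.1698 + 0.4976 = 0.3278.
Air mass m = 1/cos θ_z = 1/0.3278 = 3.051; τ^m = 0.67^3.051 = 0.2947.
Surface direct beam = 1365 × 0.3278 × 0.2947 = 131.86 W/m².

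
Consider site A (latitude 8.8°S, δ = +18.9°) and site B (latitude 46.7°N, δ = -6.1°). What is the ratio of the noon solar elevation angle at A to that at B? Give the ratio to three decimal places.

1.675

A: 90° − |-8.8 − (18.9)| = 62.30°.
B: 90° − |46.7 − (-6.1)| = 37.20°.
Ratio A/B = 62.3000 / 37.2000 = 1.6747.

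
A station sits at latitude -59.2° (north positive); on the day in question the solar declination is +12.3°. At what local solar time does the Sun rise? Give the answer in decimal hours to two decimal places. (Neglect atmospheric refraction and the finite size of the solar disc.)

−tan φ tan δ = −(-1.6775)(0.2180) = 0.3657; H_s = arccos(0.3657) = 68.55°.
Sunrise is at 12 − H_s/15 = 12 − 4.570 = 7.430 h local solar time.

7.43 h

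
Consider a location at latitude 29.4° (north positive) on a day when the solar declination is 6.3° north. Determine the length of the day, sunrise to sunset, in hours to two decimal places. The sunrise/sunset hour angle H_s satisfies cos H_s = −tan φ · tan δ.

−tan φ tan δ = −(0.5635)(0.1104) = -0.0622; H_s = arccos(-0.0622) = 93.57°.
Day length = 2 H_s / 15° h⁻¹ = 187.14° / 15 = 12.476 h.

12.48 hours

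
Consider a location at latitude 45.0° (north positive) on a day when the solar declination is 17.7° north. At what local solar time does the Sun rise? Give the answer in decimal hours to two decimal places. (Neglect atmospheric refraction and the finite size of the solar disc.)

4.76 h

cos H_s = −tan(45.0°) · tan(17.7°) = -0.3191, so H_s = arccos(-0.3191) = 108.61°.
Sunrise is at 12 − H_s/15 = 12 − 7.241 = 4.759 h local solar time.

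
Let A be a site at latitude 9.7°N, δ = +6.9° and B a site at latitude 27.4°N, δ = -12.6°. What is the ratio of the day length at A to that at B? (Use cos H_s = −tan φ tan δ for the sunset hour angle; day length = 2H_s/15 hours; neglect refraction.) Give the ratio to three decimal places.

1.094

A: H_s = arccos(−tan 9.7° · tan 6.9°) = 91.19°, so 2H_s/15 = 12.1587 h.
B: H_s = arccos(−tan 27.4° · tan -12.6°) = 83.35°, so 2H_s/15 = 11.1133 h.
Ratio A/B = 12.1587 / 11.1133 = 1.0941.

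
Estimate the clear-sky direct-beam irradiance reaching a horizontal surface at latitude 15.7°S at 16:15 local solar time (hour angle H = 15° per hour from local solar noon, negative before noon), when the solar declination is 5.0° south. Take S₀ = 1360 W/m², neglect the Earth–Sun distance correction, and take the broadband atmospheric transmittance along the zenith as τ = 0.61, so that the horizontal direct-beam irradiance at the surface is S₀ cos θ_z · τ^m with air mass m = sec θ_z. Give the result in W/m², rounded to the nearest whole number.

Hour angle H = 15° × (16.25 − 12) = 63.75°.
cos θ_z = sin(-15.7°) sin(-5.0°) + cos(-15.7°) cos(-5.0°) cos(63.75°) = 0.0236 + 0.4242 = 0.4478.
Air mass m = 1/cos θ_z = 1/0.4478 = 2.233; τ^m = 0.61^2.233 = 0.3316.
Surface direct beam = 1360 × 0.4478 × 0.3316 = 201.95 W/m².

202 W/m²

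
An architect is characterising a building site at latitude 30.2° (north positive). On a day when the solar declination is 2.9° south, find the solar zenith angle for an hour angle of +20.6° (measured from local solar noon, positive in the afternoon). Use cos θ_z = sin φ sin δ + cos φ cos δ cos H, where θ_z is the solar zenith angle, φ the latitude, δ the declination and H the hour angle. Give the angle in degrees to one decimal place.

38.5°

cos θ_z = sin(30.2°) sin(-2.9°) + cos(30.2°) cos(-2.9°) cos(20.60°) = -0.0254 + 0.8080 = 0.7826.
θ_z = arccos(0.7826) = 38.50°.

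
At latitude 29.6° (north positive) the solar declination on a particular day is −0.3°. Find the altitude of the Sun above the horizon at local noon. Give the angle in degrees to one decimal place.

60.1°

At local solar noon the hour angle is zero, so the elevation is 90° − |φ − δ| = 90° − |29.6° − (-0.3°)| = 90° − 29.9° = 60.1°.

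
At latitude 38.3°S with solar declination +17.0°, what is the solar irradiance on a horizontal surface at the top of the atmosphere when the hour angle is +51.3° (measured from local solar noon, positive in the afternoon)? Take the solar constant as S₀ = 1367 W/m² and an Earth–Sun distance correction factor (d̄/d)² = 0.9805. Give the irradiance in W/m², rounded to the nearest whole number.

With φ = -38.3°, δ = 17.0°, H = 51.30°: sin φ sin δ = -0.1812, cos φ cos δ cos H = 0.4692, so cos θ_z = 0.2880.
Top-of-atmosphere irradiance = S₀ (d̄/d)² cos θ_z = 1367 × 0.9805 × 0.2880 = 386.02 W/m².

386 W/m²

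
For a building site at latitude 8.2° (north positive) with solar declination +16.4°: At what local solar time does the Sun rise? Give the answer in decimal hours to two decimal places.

5.84 h

−tan φ tan δ = −(0.1441)(0.2943) = -0.0424; H_s = arccos(-0.0424) = 92.43°.
Sunrise is at 12 − H_s/15 = 12 − 6.162 = 5.838 h local solar time.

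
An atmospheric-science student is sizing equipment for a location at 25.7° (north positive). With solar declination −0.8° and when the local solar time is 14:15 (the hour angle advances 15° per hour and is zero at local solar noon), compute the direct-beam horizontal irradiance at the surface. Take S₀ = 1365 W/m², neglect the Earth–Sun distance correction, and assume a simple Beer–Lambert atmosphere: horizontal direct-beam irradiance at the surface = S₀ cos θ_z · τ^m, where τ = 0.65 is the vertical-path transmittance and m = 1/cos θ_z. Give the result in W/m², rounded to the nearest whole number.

568 W/m²

Hour angle H = 15° × (14.25 − 12) = 33.75°.
cos θ_z = sin(25.7°) sin(-0.8°) + cos(25.7°) cos(-0.8°) cos(33.75°) = -0.0061 + 0.7491 = 0.7430.
Air mass m = 1/cos θ_z = 1/0.7430 = 1.346; τ^m = 0.65^1.346 = 0.5600.
Surface direct beam = 1365 × 0.7430 × 0.5600 = 567.95 W/m².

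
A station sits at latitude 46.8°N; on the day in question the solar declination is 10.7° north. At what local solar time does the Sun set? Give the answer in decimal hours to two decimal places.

The sunset hour angle satisfies cos H_s = −tan φ tan δ = -0.2012, giving H_s = 101.61°.
Sunset is at 12 + H_s/15 = 12 + 6.774 = 18.774 h local solar time.

18.77 h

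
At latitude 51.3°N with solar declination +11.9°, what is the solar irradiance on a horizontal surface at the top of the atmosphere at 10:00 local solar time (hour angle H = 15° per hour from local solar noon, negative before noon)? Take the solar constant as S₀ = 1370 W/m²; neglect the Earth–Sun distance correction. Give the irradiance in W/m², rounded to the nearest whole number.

946 W/m²

Hour angle H = 15° × (10 − 12) = -30.00°.
cos θ_z = sin φ sin δ + cos φ cos δ cos H = (0.7804)(0.2062) + (0.6252)(0.9785)(0.8660) = 0.6907.
Top-of-atmosphere irradiance = S₀ cos θ_z = 1370 × 0.6907 = 946.26 W/m².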